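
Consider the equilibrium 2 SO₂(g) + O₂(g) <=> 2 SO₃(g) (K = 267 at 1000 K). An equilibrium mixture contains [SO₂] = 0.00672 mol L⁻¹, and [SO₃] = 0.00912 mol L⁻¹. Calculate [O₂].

[O₂] = 0.00690 mol L⁻¹

At equilibrium, K = [SO₃]² / ([SO₂]²·[O₂]) = 267.
(0.00912)² / ((0.00672)²·([O₂])) = 267
[O₂] = 0.00690 mol L⁻¹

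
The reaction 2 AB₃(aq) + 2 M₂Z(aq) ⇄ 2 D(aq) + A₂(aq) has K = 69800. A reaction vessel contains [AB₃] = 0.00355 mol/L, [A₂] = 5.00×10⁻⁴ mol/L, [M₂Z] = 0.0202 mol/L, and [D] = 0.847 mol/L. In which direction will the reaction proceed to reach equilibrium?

at equilibrium

Q = [D]²·[A₂] / ([AB₃]²·[M₂Z]²) = (0.847)²·(5.00×10⁻⁴) / ((0.00355)²·(0.0202)²) = 69800
Q = 69800 = K, so the system is already at equilibrium.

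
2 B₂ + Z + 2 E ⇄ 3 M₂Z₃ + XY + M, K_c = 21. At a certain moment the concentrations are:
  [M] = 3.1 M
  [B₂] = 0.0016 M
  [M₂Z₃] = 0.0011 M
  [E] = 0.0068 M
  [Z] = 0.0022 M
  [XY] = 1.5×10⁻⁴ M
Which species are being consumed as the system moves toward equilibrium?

B₂, Z, E (reactants)

Q_c = [M₂Z₃]³·[XY]·[M] / ([B₂]²·[Z]·[E]²) = (0.0011)³·(1.5×10⁻⁴)·(3.1) / ((0.0016)²·(0.0022)·(0.0068)²) = 2.4
Q_c = 2.4 < K_c = 21: net forward reaction.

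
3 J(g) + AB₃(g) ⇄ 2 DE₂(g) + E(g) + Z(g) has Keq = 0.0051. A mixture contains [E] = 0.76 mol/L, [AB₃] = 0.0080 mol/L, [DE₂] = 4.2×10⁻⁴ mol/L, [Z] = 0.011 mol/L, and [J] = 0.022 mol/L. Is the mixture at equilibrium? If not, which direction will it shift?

Q = [DE₂]²·[E]·[Z] / ([J]³·[AB₃]) = (4.2×10⁻⁴)²·(0.76)·(0.011) / ((0.022)³·(0.0080)) = 0.017
Q = 0.017 > Keq = 0.0051: net reverse reaction.

no; Q > K, reaction proceeds in reverse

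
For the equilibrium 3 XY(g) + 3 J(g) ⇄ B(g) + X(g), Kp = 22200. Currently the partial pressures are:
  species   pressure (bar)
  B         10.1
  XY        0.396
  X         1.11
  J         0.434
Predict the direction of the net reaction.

Qp = P(B)·P(X) / (P(XY)³·P(J)³) = (10.1)·(1.11) / ((0.396)³·(0.434)³) = 2210
Qp = 2210 < Kp = 22200, so the forward reaction proceeds.

forward (toward products)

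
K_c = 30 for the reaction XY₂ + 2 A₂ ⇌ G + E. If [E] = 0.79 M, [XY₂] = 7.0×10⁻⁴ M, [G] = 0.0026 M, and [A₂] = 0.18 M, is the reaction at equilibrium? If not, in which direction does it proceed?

Q_c = [G]·[E] / ([XY₂]·[A₂]²) = (0.0026)·(0.79) / ((7.0×10⁻⁴)·(0.18)²) = 91
Q_c = 91 > K_c = 30, so the reverse reaction proceeds.

in the reverse direction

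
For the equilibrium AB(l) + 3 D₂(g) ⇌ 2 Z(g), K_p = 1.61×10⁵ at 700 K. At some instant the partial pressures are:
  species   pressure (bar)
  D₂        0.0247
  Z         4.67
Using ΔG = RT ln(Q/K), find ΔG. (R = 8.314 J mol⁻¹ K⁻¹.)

(AB is a pure liquid — omitted from Q_p.)
Q_p = P(Z)² / P(D₂)³ = (4.67)² / (0.0247)³ = 1.45×10⁶
ΔG = RT ln(Q_p/K_p) = (8.314 J mol⁻¹ K⁻¹)(700 K) × ln(1.45×10⁶/1.61×10⁵)
   = (5.820 kJ/mol)(2.198) = 12.8 kJ/mol
ΔG > 0, so the forward reaction is non-spontaneous (proceeds in reverse).

ΔG = 12.8 kJ/mol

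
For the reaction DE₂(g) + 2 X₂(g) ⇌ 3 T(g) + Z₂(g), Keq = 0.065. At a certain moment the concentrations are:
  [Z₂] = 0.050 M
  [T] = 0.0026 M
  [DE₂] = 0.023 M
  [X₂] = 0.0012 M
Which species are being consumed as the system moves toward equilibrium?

DE₂, X₂ (reactants)

Q = [T]³·[Z₂] / ([DE₂]·[X₂]²) = (0.0026)³·(0.050) / ((0.023)·(0.0012)²) = 0.027
Q = 0.027 < Keq = 0.065: net forward reaction.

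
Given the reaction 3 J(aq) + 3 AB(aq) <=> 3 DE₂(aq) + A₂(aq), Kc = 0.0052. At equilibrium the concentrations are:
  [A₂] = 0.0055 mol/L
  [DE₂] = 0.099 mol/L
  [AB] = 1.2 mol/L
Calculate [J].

At equilibrium, Kc = [DE₂]³·[A₂] / ([J]³·[AB]³) = 0.0052.
(0.099)³·(0.0055) / (([J])³·(1.2)³) = 0.0052
[J]³ = 5.94e-4 ⇒ [J] = 0.084 mol/L

[J] = 0.084 mol/L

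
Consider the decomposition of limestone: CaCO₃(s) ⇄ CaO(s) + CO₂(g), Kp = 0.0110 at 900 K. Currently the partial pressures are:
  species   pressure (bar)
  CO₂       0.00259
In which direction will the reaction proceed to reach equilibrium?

(CaCO₃, CaO are pure solids — omitted from Qp.)
Qp = P(CO₂) = 0.00259
Qp = 0.00259 < Kp = 0.0110, so the forward reaction proceeds.

toward products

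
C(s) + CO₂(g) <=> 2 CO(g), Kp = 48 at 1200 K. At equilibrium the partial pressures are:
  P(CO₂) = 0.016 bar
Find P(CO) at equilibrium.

(C is a pure solid — omitted from Kp.)
At equilibrium, Kp = P(CO)² / P(CO₂) = 48.
(P(CO))² / (0.016) = 48
P(CO)² = 0.768 ⇒ P(CO) = 0.88 bar

P(CO) = 0.88 bar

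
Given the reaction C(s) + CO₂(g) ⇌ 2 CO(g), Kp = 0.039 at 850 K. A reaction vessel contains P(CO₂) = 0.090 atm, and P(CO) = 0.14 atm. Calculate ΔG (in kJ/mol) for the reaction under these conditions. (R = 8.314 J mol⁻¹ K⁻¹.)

(C is a pure solid — omitted from Qp.)
Qp = P(CO)² / P(CO₂) = (0.14)² / (0.090) = 0.218
ΔG = RT ln(Qp/Kp) = (8.314 J mol⁻¹ K⁻¹)(850 K) × ln(0.218/0.039)
   = (7.067 kJ/mol)(1.721) = 12.2 kJ/mol
ΔG > 0, so the forward reaction is non-spontaneous (proceeds in reverse).

ΔG = 12.2 kJ/mol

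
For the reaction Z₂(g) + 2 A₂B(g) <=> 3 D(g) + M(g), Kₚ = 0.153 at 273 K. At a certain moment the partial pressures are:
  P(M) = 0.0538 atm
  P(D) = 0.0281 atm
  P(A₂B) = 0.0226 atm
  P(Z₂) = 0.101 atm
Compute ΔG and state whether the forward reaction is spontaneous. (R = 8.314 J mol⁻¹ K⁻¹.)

ΔG = -4.29 kJ/mol; the forward reaction is spontaneous

Qₚ = P(D)³·P(M) / (P(Z₂)·P(A₂B)²) = (0.0281)³·(0.0538) / ((0.101)·(0.0226)²) = 0.0231
ΔG = RT ln(Qₚ/Kₚ) = (8.314 J mol⁻¹ K⁻¹)(273 K) × ln(0.0231/0.153)
   = (2.270 kJ/mol)(-1.891) = -4.29 kJ/mol
ΔG < 0, so the forward reaction is spontaneous (proceeds forward).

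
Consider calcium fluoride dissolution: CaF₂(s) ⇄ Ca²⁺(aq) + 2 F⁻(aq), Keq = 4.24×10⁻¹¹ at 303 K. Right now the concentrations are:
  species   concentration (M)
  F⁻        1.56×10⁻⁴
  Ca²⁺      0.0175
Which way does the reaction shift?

to the left

(CaF₂ is a pure solid — omitted from Q.)
Q = [Ca²⁺]·[F⁻]² = (0.0175)·(1.56×10⁻⁴)² = 4.26×10⁻¹⁰
Q = 4.26×10⁻¹⁰ > Keq = 4.24×10⁻¹¹, so the reverse reaction proceeds.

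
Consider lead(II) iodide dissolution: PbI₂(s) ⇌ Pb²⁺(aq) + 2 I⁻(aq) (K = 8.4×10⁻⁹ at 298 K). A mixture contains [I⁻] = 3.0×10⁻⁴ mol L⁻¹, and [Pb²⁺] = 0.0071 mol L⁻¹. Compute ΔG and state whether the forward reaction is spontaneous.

ΔG = -6.38 kJ/mol; the forward reaction is spontaneous

(PbI₂ is a pure solid — omitted from Q.)
Q = [Pb²⁺]·[I⁻]² = (0.0071)·(3.0×10⁻⁴)² = 6.39×10⁻¹⁰
ΔG = RT ln(Q/K) = (8.314 J mol⁻¹ K⁻¹)(298 K) × ln(6.39×10⁻¹⁰/8.4×10⁻⁹)
   = (2.478 kJ/mol)(-2.576) = -6.38 kJ/mol
ΔG < 0, so the forward reaction is spontaneous (proceeds forward).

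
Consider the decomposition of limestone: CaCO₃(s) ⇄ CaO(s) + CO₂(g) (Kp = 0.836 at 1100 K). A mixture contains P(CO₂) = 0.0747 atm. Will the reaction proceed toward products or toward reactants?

(CaCO₃, CaO are pure solids — omitted from Qp.)
Qp = P(CO₂) = 0.0747
Qp = 0.0747 < Kp = 0.836, so the forward reaction proceeds.

to the right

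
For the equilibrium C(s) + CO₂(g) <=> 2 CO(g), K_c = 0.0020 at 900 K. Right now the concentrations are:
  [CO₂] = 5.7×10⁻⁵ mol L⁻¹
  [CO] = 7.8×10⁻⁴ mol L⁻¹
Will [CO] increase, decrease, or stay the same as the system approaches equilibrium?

(C is a pure solid — omitted from Q_c.)
Q_c = [CO]² / [CO₂] = (7.8×10⁻⁴)² / (5.7×10⁻⁵) = 0.011
Q_c = 0.011 > K_c = 0.0020: net reverse reaction.
CO is a product, so it decreases.

decrease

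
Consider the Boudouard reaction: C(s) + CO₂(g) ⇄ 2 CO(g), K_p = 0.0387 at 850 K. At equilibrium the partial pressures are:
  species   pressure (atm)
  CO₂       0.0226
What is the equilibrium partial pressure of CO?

(C is a pure solid — omitted from K_p.)
At equilibrium, K_p = P(CO)² / P(CO₂) = 0.0387.
(P(CO))² / (0.0226) = 0.0387
P(CO)² = 8.75e-4 ⇒ P(CO) = 0.0296 atm

P(CO) = 0.0296 atm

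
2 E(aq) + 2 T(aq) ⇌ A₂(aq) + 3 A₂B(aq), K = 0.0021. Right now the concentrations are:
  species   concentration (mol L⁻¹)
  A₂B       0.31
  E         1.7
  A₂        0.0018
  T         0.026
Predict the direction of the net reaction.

Q = [A₂]·[A₂B]³ / ([E]²·[T]²) = (0.0018)·(0.31)³ / ((1.7)²·(0.026)²) = 0.027
Q = 0.027 > K = 0.0021, so the reverse reaction proceeds.

to the left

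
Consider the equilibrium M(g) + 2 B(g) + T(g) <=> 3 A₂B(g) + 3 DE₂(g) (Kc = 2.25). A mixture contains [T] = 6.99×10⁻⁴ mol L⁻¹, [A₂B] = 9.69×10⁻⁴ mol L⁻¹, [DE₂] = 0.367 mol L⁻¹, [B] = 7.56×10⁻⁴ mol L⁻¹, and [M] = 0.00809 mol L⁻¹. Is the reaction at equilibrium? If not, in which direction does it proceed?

Qc = [A₂B]³·[DE₂]³ / ([M]·[B]²·[T]) = (9.69×10⁻⁴)³·(0.367)³ / ((0.00809)·(7.56×10⁻⁴)²·(6.99×10⁻⁴)) = 13.9
Qc = 13.9 > Kc = 2.25, so the reverse reaction proceeds.

toward reactants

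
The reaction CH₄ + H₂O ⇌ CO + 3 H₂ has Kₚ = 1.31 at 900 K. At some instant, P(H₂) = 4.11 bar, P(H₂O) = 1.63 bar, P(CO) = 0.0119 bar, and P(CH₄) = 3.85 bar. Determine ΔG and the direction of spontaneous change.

Qₚ = P(CO)·P(H₂)³ / (P(CH₄)·P(H₂O)) = (0.0119)·(4.11)³ / ((3.85)·(1.63)) = 0.132
ΔG = RT ln(Qₚ/Kₚ) = (8.314 J mol⁻¹ K⁻¹)(900 K) × ln(0.132/1.31)
   = (7.483 kJ/mol)(-2.295) = -17.2 kJ/mol
ΔG < 0, so the forward reaction is spontaneous (proceeds forward).

ΔG = -17.2 kJ/mol; the forward reaction is spontaneous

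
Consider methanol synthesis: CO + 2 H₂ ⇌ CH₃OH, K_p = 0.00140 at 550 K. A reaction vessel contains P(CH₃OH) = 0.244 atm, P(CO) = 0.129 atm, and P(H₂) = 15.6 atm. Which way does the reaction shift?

in the reverse direction

Q_p = P(CH₃OH) / (P(CO)·P(H₂)²) = (0.244) / ((0.129)·(15.6)²) = 0.00777
Q_p = 0.00777 > K_p = 0.00140, so the reverse reaction proceeds.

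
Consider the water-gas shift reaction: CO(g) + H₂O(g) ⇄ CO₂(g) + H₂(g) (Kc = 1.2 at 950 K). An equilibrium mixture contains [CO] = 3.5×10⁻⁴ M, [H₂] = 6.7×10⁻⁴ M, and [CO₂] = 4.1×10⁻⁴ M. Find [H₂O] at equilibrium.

At equilibrium, Kc = [CO₂]·[H₂] / ([CO]·[H₂O]) = 1.2.
(4.1×10⁻⁴)·(6.7×10⁻⁴) / ((3.5×10⁻⁴)·([H₂O])) = 1.2
[H₂O] = 6.54×10⁻⁴ = 6.5×10⁻⁴ M

[H₂O] = 6.5×10⁻⁴ M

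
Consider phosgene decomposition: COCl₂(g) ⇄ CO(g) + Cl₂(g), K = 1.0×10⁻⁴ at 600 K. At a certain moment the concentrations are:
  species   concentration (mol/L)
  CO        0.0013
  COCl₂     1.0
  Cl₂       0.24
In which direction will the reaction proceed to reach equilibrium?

in the reverse direction

Q = [CO]·[Cl₂] / [COCl₂] = (0.0013)·(0.24) / (1.0) = 3.1×10⁻⁴
Q = 3.1×10⁻⁴ > K = 1.0×10⁻⁴, so the reverse reaction proceeds.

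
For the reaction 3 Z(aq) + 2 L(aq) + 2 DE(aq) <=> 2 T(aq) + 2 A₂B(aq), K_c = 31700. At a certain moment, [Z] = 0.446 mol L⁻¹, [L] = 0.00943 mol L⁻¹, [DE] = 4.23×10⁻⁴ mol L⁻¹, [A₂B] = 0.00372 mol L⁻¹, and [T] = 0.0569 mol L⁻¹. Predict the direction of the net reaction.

no net change (already at equilibrium)

Q_c = [T]²·[A₂B]² / ([Z]³·[L]²·[DE]²) = (0.0569)²·(0.00372)² / ((0.446)³·(0.00943)²·(4.23×10⁻⁴)²) = 31700
Q_c = 31700 = K_c, so the system is already at equilibrium.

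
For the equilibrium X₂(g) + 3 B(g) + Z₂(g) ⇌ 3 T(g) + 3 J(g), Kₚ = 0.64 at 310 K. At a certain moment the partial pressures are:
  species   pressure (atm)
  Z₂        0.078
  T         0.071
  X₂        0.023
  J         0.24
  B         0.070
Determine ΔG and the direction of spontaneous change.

ΔG = 6.52 kJ/mol; the forward reaction is non-spontaneous

Qₚ = P(T)³·P(J)³ / (P(X₂)·P(B)³·P(Z₂)) = (0.071)³·(0.24)³ / ((0.023)·(0.070)³·(0.078)) = 8.04
ΔG = RT ln(Qₚ/Kₚ) = (8.314 J mol⁻¹ K⁻¹)(310 K) × ln(8.04/0.64)
   = (2.577 kJ/mol)(2.531) = 6.52 kJ/mol
ΔG > 0, so the forward reaction is non-spontaneous (proceeds in reverse).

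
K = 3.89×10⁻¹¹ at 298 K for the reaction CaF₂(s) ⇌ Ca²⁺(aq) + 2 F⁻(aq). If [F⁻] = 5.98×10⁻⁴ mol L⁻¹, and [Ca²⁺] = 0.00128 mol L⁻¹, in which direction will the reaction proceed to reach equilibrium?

(CaF₂ is a pure solid — omitted from Q.)
Q = [Ca²⁺]·[F⁻]² = (0.00128)·(5.98×10⁻⁴)² = 4.58×10⁻¹⁰
Q = 4.58×10⁻¹⁰ > K = 3.89×10⁻¹¹, so the reverse reaction proceeds.

to the left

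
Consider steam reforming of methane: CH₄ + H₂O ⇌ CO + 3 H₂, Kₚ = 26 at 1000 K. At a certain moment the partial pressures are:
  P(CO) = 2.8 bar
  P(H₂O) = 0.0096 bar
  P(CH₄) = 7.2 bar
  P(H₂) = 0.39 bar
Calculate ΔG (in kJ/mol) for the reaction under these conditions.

ΔG = -19.8 kJ/mol

Qₚ = P(CO)·P(H₂)³ / (P(CH₄)·P(H₂O)) = (2.8)·(0.39)³ / ((7.2)·(0.0096)) = 2.40
ΔG = RT ln(Qₚ/Kₚ) = (8.314 J mol⁻¹ K⁻¹)(1000 K) × ln(2.40/26)
   = (8.314 kJ/mol)(-2.383) = -19.8 kJ/mol
ΔG < 0, so the forward reaction is spontaneous (proceeds forward).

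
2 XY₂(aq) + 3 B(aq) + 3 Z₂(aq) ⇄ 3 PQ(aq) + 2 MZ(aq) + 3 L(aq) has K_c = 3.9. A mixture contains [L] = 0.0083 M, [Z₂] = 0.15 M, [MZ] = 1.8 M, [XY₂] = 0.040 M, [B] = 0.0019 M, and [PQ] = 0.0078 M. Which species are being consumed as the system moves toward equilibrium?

Q_c = [PQ]³·[MZ]²·[L]³ / ([XY₂]²·[B]³·[Z₂]³) = (0.0078)³·(1.8)²·(0.0083)³ / ((0.040)²·(0.0019)³·(0.15)³) = 24
Q_c = 24 > K_c = 3.9: net reverse reaction.

PQ, MZ, L (products)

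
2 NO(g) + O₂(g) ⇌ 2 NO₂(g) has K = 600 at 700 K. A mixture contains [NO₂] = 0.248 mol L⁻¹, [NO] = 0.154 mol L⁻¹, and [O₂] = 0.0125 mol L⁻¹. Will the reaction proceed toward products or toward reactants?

Q = [NO₂]² / ([NO]²·[O₂]) = (0.248)² / ((0.154)²·(0.0125)) = 207
Q = 207 < K = 600, so the forward reaction proceeds.

in the forward direction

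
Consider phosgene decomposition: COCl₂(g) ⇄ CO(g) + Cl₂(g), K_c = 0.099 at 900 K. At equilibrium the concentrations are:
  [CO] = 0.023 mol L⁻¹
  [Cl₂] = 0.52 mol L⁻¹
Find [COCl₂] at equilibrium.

[COCl₂] = 0.12 mol L⁻¹

At equilibrium, K_c = [CO]·[Cl₂] / [COCl₂] = 0.099.
(0.023)·(0.52) / ([COCl₂]) = 0.099
[COCl₂] = 0.121 = 0.12 mol L⁻¹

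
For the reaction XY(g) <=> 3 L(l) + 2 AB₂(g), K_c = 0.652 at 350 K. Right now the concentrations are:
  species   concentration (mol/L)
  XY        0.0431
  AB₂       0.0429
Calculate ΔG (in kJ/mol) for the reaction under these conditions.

ΔG = -7.93 kJ/mol

(L is a pure liquid — omitted from Q_c.)
Q_c = [AB₂]² / [XY] = (0.0429)² / (0.0431) = 0.0427
ΔG = RT ln(Q_c/K_c) = (8.314 J mol⁻¹ K⁻¹)(350 K) × ln(0.0427/0.652)
   = (2.910 kJ/mol)(-2.726) = -7.93 kJ/mol
ΔG < 0, so the forward reaction is spontaneous (proceeds forward).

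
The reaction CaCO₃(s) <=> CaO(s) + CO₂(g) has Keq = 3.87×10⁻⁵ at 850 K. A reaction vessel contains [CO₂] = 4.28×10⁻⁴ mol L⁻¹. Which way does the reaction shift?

reverse (toward reactants)

(CaCO₃, CaO are pure solids — omitted from Q.)
Q = [CO₂] = 4.28×10⁻⁴
Q = 4.28×10⁻⁴ > Keq = 3.87×10⁻⁵, so the reverse reaction proceeds.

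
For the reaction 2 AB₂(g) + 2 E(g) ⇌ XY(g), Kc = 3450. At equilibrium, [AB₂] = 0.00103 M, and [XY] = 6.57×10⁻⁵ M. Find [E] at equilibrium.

[E] = 0.134 M

At equilibrium, Kc = [XY] / ([AB₂]²·[E]²) = 3450.
(6.57×10⁻⁵) / ((0.00103)²·([E])²) = 3450
[E]² = 0.0180 ⇒ [E] = 0.134 M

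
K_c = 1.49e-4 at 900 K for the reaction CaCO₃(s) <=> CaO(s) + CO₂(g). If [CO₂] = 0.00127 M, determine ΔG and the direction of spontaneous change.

(CaCO₃, CaO are pure solids — omitted from Q_c.)
Q_c = [CO₂] = 0.00127
ΔG = RT ln(Q_c/K_c) = (8.314 J mol⁻¹ K⁻¹)(900 K) × ln(0.00127/1.49e-4)
   = (7.483 kJ/mol)(2.143) = 16.0 kJ/mol
ΔG > 0, so the forward reaction is non-spontaneous (proceeds in reverse).

ΔG = 16.0 kJ/mol; the forward reaction is non-spontaneous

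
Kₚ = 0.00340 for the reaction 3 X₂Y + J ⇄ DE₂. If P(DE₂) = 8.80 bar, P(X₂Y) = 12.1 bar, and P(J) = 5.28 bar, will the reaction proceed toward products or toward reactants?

to the right

Qₚ = P(DE₂) / (P(X₂Y)³·P(J)) = (8.80) / ((12.1)³·(5.28)) = 9.41×10⁻⁴
Qₚ = 9.41×10⁻⁴ < Kₚ = 0.00340, so the forward reaction proceeds.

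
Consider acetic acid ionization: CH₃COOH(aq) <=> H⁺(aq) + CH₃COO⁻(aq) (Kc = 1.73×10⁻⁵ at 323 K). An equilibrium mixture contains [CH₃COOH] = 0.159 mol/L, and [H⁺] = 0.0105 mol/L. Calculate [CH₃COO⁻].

[CH₃COO⁻] = 2.62×10⁻⁴ mol/L

At equilibrium, Kc = [H⁺]·[CH₃COO⁻] / [CH₃COOH] = 1.73×10⁻⁵.
(0.0105)·([CH₃COO⁻]) / (0.159) = 1.73×10⁻⁵
[CH₃COO⁻] = 2.62×10⁻⁴ mol/L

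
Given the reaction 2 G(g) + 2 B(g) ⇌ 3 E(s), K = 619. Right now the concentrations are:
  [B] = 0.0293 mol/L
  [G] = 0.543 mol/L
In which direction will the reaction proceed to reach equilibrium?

reverse (toward reactants)

(E is a pure solid — omitted from Q.)
Q = 1 / ([G]²·[B]²) = 1 / ((0.543)²·(0.0293)²) = 3950
Q = 3950 > K = 619, so the reverse reaction proceeds.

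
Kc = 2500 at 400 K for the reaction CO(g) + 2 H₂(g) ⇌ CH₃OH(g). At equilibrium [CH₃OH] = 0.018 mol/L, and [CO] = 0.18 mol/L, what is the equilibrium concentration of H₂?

[H₂] = 0.0063 mol/L

At equilibrium, Kc = [CH₃OH] / ([CO]·[H₂]²) = 2500.
(0.018) / ((0.18)·([H₂])²) = 2500
[H₂]² = 4.00×10⁻⁵ ⇒ [H₂] = 0.0063 mol/L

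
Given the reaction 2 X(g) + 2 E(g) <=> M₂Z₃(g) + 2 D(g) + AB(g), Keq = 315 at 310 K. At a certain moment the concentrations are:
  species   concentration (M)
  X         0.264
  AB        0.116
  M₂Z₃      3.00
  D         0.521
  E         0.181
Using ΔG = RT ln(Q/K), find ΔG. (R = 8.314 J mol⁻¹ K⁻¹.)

ΔG = -5.23 kJ/mol

Q = [M₂Z₃]·[D]²·[AB] / ([X]²·[E]²) = (3.00)·(0.521)²·(0.116) / ((0.264)²·(0.181)²) = 41.4
ΔG = RT ln(Q/Keq) = (8.314 J mol⁻¹ K⁻¹)(310 K) × ln(41.4/315)
   = (2.577 kJ/mol)(-2.029) = -5.23 kJ/mol
ΔG < 0, so the forward reaction is spontaneous (proceeds forward).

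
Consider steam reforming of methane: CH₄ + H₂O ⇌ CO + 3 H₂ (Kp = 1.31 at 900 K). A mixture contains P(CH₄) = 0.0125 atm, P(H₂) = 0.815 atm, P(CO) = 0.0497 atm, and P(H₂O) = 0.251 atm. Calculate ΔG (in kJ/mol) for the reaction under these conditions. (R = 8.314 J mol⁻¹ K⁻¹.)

ΔG = 14.1 kJ/mol

Qp = P(CO)·P(H₂)³ / (P(CH₄)·P(H₂O)) = (0.0497)·(0.815)³ / ((0.0125)·(0.251)) = 8.58
ΔG = RT ln(Qp/Kp) = (8.314 J mol⁻¹ K⁻¹)(900 K) × ln(8.58/1.31)
   = (7.483 kJ/mol)(1.879) = 14.1 kJ/mol
ΔG > 0, so the forward reaction is non-spontaneous (proceeds in reverse).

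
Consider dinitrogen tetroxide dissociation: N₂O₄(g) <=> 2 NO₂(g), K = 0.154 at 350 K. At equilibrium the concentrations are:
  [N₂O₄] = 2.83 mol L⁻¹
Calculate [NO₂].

At equilibrium, K = [NO₂]² / [N₂O₄] = 0.154.
([NO₂])² / (2.83) = 0.154
[NO₂]² = 0.436 ⇒ [NO₂] = 0.660 mol L⁻¹

[NO₂] = 0.660 mol L⁻¹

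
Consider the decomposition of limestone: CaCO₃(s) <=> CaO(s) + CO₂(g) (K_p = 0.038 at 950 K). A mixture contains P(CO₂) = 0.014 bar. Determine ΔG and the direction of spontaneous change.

ΔG = -7.89 kJ/mol; the forward reaction is spontaneous

(CaCO₃, CaO are pure solids — omitted from Q_p.)
Q_p = P(CO₂) = 0.0140
ΔG = RT ln(Q_p/K_p) = (8.314 J mol⁻¹ K⁻¹)(950 K) × ln(0.0140/0.038)
   = (7.898 kJ/mol)(-0.9985) = -7.89 kJ/mol
ΔG < 0, so the forward reaction is spontaneous (proceeds forward).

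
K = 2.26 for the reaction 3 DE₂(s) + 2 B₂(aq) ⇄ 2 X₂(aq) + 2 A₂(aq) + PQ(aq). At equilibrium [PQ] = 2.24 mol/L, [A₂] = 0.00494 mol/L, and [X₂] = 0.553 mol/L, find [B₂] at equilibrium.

(DE₂ is a pure solid — omitted from K.)
At equilibrium, K = [X₂]²·[A₂]²·[PQ] / [B₂]² = 2.26.
(0.553)²·(0.00494)²·(2.24) / ([B₂])² = 2.26
[B₂]² = 7.40e-6 ⇒ [B₂] = 0.00272 mol/L

[B₂] = 0.00272 mol/L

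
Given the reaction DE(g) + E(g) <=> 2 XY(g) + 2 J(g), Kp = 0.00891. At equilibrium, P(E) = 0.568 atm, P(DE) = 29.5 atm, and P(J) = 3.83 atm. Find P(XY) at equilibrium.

At equilibrium, Kp = P(XY)²·P(J)² / (P(DE)·P(E)) = 0.00891.
(P(XY))²·(3.83)² / ((29.5)·(0.568)) = 0.00891
P(XY)² = 0.0102 ⇒ P(XY) = 0.101 atm

P(XY) = 0.101 atm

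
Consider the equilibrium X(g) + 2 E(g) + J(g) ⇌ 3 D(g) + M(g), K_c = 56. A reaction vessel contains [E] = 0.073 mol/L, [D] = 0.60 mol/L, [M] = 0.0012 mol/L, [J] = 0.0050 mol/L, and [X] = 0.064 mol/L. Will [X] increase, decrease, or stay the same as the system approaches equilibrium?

Q_c = [D]³·[M] / ([X]·[E]²·[J]) = (0.60)³·(0.0012) / ((0.064)·(0.073)²·(0.0050)) = 150
Q_c = 150 > K_c = 56: net reverse reaction.
X is a reactant, so it increases.

increase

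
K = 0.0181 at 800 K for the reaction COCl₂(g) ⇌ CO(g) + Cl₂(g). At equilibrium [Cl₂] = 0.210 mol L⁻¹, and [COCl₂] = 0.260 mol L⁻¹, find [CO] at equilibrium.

At equilibrium, K = [CO]·[Cl₂] / [COCl₂] = 0.0181.
([CO])·(0.210) / (0.260) = 0.0181
[CO] = 0.0224 mol L⁻¹

[CO] = 0.0224 mol L⁻¹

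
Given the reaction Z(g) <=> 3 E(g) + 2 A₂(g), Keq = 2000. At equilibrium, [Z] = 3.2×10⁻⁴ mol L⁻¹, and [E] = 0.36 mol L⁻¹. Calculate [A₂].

[A₂] = 3.7 mol L⁻¹

At equilibrium, Keq = [E]³·[A₂]² / [Z] = 2000.
(0.36)³·([A₂])² / (3.2×10⁻⁴) = 2000
[A₂]² = 13.7 ⇒ [A₂] = 3.7 mol L⁻¹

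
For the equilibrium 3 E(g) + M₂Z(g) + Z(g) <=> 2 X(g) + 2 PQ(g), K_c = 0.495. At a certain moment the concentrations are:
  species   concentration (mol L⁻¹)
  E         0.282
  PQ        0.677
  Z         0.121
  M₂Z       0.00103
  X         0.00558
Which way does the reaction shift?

reverse (toward reactants)

Q_c = [X]²·[PQ]² / ([E]³·[M₂Z]·[Z]) = (0.00558)²·(0.677)² / ((0.282)³·(0.00103)·(0.121)) = 5.11
Q_c = 5.11 > K_c = 0.495, so the reverse reaction proceeds.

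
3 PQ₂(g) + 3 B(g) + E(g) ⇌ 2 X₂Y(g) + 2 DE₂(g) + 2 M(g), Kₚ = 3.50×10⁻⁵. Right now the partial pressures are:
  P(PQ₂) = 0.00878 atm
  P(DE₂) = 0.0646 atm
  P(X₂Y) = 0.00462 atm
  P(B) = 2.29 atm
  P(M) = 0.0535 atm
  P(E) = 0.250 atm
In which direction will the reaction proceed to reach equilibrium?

toward reactants

Qₚ = P(X₂Y)²·P(DE₂)²·P(M)² / (P(PQ₂)³·P(B)³·P(E)) = (0.00462)²·(0.0646)²·(0.0535)² / ((0.00878)³·(2.29)³·(0.250)) = 1.25×10⁻⁴
Qₚ = 1.25×10⁻⁴ > Kₚ = 3.50×10⁻⁵, so the reverse reaction proceeds.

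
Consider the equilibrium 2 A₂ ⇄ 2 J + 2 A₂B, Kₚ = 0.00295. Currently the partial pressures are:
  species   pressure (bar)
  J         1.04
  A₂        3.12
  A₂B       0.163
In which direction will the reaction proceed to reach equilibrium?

at equilibrium

Qₚ = P(J)²·P(A₂B)² / P(A₂)² = (1.04)²·(0.163)² / (3.12)² = 0.00295
Qₚ = 0.00295 = Kₚ, so the system is already at equilibrium.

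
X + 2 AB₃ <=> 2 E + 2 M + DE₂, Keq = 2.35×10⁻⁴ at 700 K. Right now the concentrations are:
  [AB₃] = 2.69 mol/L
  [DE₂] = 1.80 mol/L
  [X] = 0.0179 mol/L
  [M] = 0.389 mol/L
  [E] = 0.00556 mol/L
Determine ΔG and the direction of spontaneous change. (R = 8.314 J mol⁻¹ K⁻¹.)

ΔG = -7.48 kJ/mol; the forward reaction is spontaneous

Q = [E]²·[M]²·[DE₂] / ([X]·[AB₃]²) = (0.00556)²·(0.389)²·(1.80) / ((0.0179)·(2.69)²) = 6.50×10⁻⁵
ΔG = RT ln(Q/Keq) = (8.314 J mol⁻¹ K⁻¹)(700 K) × ln(6.50×10⁻⁵/2.35×10⁻⁴)
   = (5.820 kJ/mol)(-1.285) = -7.48 kJ/mol
ΔG < 0, so the forward reaction is spontaneous (proceeds forward).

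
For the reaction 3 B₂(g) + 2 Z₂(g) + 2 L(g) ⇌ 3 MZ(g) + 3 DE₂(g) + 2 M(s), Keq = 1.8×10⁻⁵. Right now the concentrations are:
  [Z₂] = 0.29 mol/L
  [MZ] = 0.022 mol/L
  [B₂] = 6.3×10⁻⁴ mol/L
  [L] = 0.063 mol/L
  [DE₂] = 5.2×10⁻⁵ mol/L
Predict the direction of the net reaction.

neither direction; the system is at equilibrium

(M is a pure solid — omitted from Q.)
Q = [MZ]³·[DE₂]³ / ([B₂]³·[Z₂]²·[L]²) = (0.022)³·(5.2×10⁻⁵)³ / ((6.3×10⁻⁴)³·(0.29)²·(0.063)²) = 1.8×10⁻⁵
Q = 1.8×10⁻⁵ = Keq, so the system is already at equilibrium.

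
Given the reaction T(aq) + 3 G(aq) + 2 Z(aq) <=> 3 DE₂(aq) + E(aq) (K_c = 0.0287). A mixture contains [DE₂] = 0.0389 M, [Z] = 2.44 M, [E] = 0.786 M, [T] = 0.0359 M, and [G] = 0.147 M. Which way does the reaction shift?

Q_c = [DE₂]³·[E] / ([T]·[G]³·[Z]²) = (0.0389)³·(0.786) / ((0.0359)·(0.147)³·(2.44)²) = 0.0681
Q_c = 0.0681 > K_c = 0.0287, so the reverse reaction proceeds.

reverse (toward reactants)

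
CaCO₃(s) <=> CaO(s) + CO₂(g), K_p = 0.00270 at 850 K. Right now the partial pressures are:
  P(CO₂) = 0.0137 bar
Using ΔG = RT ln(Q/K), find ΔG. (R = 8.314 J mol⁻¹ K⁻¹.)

(CaCO₃, CaO are pure solids — omitted from Q_p.)
Q_p = P(CO₂) = 0.0137
ΔG = RT ln(Q_p/K_p) = (8.314 J mol⁻¹ K⁻¹)(850 K) × ln(0.0137/0.00270)
   = (7.067 kJ/mol)(1.624) = 11.5 kJ/mol
ΔG > 0, so the forward reaction is non-spontaneous (proceeds in reverse).

ΔG = 11.5 kJ/mol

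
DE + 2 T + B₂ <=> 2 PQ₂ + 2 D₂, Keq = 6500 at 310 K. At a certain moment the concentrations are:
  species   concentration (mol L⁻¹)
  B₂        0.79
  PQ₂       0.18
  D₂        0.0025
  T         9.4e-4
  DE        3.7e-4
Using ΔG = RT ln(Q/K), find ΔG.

Q = [PQ₂]²·[D₂]² / ([DE]·[T]²·[B₂]) = (0.18)²·(0.0025)² / ((3.7e-4)·(9.4e-4)²·(0.79)) = 784
ΔG = RT ln(Q/Keq) = (8.314 J mol⁻¹ K⁻¹)(310 K) × ln(784/6500)
   = (2.577 kJ/mol)(-2.115) = -5.45 kJ/mol
ΔG < 0, so the forward reaction is spontaneous (proceeds forward).

ΔG = -5.45 kJ/mol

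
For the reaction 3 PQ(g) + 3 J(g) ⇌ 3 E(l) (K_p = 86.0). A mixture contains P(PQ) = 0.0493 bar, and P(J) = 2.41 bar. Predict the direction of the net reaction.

toward reactants

(E is a pure liquid — omitted from Q_p.)
Q_p = 1 / (P(PQ)³·P(J)³) = 1 / ((0.0493)³·(2.41)³) = 596
Q_p = 596 > K_p = 86.0, so the reverse reaction proceeds.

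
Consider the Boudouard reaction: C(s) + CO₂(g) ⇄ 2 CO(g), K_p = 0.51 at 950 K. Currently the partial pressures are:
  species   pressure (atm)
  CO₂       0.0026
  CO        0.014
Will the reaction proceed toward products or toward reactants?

(C is a pure solid — omitted from Q_p.)
Q_p = P(CO)² / P(CO₂) = (0.014)² / (0.0026) = 0.075
Q_p = 0.075 < K_p = 0.51, so the forward reaction proceeds.

in the forward direction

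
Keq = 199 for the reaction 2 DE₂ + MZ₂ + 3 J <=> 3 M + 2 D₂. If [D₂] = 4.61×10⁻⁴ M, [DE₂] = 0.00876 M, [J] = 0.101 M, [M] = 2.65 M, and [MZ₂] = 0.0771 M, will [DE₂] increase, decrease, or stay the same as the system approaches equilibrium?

increase

Q = [M]³·[D₂]² / ([DE₂]²·[MZ₂]·[J]³) = (2.65)³·(4.61×10⁻⁴)² / ((0.00876)²·(0.0771)·(0.101)³) = 649
Q = 649 > Keq = 199: net reverse reaction.
DE₂ is a reactant, so it increases.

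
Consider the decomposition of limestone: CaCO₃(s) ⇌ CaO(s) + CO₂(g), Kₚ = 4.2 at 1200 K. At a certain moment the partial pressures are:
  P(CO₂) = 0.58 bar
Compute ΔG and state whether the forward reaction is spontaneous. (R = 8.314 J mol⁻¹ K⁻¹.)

(CaCO₃, CaO are pure solids — omitted from Qₚ.)
Qₚ = P(CO₂) = 0.580
ΔG = RT ln(Qₚ/Kₚ) = (8.314 J mol⁻¹ K⁻¹)(1200 K) × ln(0.580/4.2)
   = (9.977 kJ/mol)(-1.980) = -19.8 kJ/mol
ΔG < 0, so the forward reaction is spontaneous (proceeds forward).

ΔG = -19.8 kJ/mol; the forward reaction is spontaneous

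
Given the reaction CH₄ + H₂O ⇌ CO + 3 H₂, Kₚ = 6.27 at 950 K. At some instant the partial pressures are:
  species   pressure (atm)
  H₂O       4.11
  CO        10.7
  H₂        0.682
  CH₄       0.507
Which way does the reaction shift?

Qₚ = P(CO)·P(H₂)³ / (P(CH₄)·P(H₂O)) = (10.7)·(0.682)³ / ((0.507)·(4.11)) = 1.63
Qₚ = 1.63 < Kₚ = 6.27, so the forward reaction proceeds.

toward products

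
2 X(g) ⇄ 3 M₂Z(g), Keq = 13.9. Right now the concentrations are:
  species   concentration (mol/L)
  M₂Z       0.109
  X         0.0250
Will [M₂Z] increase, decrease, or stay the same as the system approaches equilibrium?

Q = [M₂Z]³ / [X]² = (0.109)³ / (0.0250)² = 2.07
Q = 2.07 < Keq = 13.9: net forward reaction.
M₂Z is a product, so it increases.

increase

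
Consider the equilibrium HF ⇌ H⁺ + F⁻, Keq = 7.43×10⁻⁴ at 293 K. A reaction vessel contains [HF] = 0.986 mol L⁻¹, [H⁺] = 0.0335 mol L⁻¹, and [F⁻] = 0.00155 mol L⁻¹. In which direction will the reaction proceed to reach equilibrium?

Q = [H⁺]·[F⁻] / [HF] = (0.0335)·(0.00155) / (0.986) = 5.27×10⁻⁵
Q = 5.27×10⁻⁵ < Keq = 7.43×10⁻⁴, so the forward reaction proceeds.

in the forward direction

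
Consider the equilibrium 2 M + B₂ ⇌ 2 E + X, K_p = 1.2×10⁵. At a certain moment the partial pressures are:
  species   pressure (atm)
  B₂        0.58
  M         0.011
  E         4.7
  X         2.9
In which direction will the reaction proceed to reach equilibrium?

reverse (toward reactants)

Q_p = P(E)²·P(X) / (P(M)²·P(B₂)) = (4.7)²·(2.9) / ((0.011)²·(0.58)) = 9.1×10⁵
Q_p = 9.1×10⁵ > K_p = 1.2×10⁵, so the reverse reaction proceeds.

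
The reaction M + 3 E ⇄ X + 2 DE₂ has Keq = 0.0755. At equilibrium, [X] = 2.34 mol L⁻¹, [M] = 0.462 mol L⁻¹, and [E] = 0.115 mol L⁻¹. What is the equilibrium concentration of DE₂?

At equilibrium, Keq = [X]·[DE₂]² / ([M]·[E]³) = 0.0755.
(2.34)·([DE₂])² / ((0.462)·(0.115)³) = 0.0755
[DE₂]² = 2.27×10⁻⁵ ⇒ [DE₂] = 0.00476 mol L⁻¹

[DE₂] = 0.00476 mol L⁻¹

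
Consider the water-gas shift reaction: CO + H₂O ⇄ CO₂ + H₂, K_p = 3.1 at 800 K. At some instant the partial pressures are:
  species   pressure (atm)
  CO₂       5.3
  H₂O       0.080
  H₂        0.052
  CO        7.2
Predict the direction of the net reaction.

in the forward direction

Q_p = P(CO₂)·P(H₂) / (P(CO)·P(H₂O)) = (5.3)·(0.052) / ((7.2)·(0.080)) = 0.48
Q_p = 0.48 < K_p = 3.1, so the forward reaction proceeds.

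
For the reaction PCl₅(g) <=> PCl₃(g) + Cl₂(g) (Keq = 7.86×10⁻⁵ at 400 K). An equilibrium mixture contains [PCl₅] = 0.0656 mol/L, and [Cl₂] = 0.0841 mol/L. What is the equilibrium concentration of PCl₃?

[PCl₃] = 6.13×10⁻⁵ mol/L

At equilibrium, Keq = [PCl₃]·[Cl₂] / [PCl₅] = 7.86×10⁻⁵.
([PCl₃])·(0.0841) / (0.0656) = 7.86×10⁻⁵
[PCl₃] = 6.13×10⁻⁵ mol/L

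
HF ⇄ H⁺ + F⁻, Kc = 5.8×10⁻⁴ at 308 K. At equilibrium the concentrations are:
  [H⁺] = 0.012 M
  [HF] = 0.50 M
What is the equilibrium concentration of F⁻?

[F⁻] = 0.024 M

At equilibrium, Kc = [H⁺]·[F⁻] / [HF] = 5.8×10⁻⁴.
(0.012)·([F⁻]) / (0.50) = 5.8×10⁻⁴
[F⁻] = 0.0242 = 0.024 M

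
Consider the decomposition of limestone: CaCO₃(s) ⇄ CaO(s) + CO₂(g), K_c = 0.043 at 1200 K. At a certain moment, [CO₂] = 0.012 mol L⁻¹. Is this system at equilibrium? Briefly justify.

(CaCO₃, CaO are pure solids — omitted from Q_c.)
Q_c = [CO₂] = 0.012
Q_c = 0.012 < K_c = 0.043: net forward reaction.

no; Q < K, reaction proceeds forward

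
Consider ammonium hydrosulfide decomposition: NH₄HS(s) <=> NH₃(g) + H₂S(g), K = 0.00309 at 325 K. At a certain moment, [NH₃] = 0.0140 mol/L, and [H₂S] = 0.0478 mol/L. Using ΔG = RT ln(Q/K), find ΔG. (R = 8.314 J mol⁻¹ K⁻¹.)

ΔG = -4.13 kJ/mol

(NH₄HS is a pure solid — omitted from Q.)
Q = [NH₃]·[H₂S] = (0.0140)·(0.0478) = 6.69×10⁻⁴
ΔG = RT ln(Q/K) = (8.314 J mol⁻¹ K⁻¹)(325 K) × ln(6.69×10⁻⁴/0.00309)
   = (2.702 kJ/mol)(-1.530) = -4.13 kJ/mol
ΔG < 0, so the forward reaction is spontaneous (proceeds forward).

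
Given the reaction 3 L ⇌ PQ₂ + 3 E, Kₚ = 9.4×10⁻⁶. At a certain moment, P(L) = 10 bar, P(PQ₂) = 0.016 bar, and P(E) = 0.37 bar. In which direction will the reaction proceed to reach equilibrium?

forward (toward products)

Qₚ = P(PQ₂)·P(E)³ / P(L)³ = (0.016)·(0.37)³ / (10)³ = 8.1×10⁻⁷
Qₚ = 8.1×10⁻⁷ < Kₚ = 9.4×10⁻⁶, so the forward reaction proceeds.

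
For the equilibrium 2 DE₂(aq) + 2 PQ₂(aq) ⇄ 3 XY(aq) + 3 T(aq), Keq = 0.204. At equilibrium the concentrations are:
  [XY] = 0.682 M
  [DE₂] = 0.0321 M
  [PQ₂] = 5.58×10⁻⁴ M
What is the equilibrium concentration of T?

At equilibrium, Keq = [XY]³·[T]³ / ([DE₂]²·[PQ₂]²) = 0.204.
(0.682)³·([T])³ / ((0.0321)²·(5.58×10⁻⁴)²) = 0.204
[T]³ = 2.06×10⁻¹⁰ ⇒ [T] = 5.91×10⁻⁴ M

[T] = 5.91×10⁻⁴ M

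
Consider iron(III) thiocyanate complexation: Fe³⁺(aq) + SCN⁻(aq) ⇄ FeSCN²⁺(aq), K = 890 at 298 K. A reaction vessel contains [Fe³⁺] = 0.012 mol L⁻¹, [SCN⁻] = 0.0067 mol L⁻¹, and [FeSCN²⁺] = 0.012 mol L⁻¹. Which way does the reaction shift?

toward products

Q = [FeSCN²⁺] / ([Fe³⁺]·[SCN⁻]) = (0.012) / ((0.012)·(0.0067)) = 150
Q = 150 < K = 890, so the forward reaction proceeds.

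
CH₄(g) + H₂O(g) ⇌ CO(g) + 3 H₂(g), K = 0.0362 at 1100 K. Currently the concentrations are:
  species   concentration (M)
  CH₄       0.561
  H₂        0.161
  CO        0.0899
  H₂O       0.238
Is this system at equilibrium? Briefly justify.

Q = [CO]·[H₂]³ / ([CH₄]·[H₂O]) = (0.0899)·(0.161)³ / ((0.561)·(0.238)) = 0.00281
Q = 0.00281 < K = 0.0362: net forward reaction.

no; Q < K, reaction proceeds forward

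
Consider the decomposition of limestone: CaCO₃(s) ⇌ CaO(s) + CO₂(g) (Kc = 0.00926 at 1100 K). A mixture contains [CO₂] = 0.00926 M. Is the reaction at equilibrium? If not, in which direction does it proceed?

no net change (already at equilibrium)

(CaCO₃, CaO are pure solids — omitted from Qc.)
Qc = [CO₂] = 0.00926
Qc = 0.00926 = Kc, so the system is already at equilibrium.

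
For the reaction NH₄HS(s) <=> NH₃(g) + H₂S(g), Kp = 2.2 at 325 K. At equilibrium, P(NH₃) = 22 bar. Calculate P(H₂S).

P(H₂S) = 0.10 bar

(NH₄HS is a pure solid — omitted from Kp.)
At equilibrium, Kp = P(NH₃)·P(H₂S) = 2.2.
(22)·(P(H₂S)) = 2.2
P(H₂S) = 0.100 = 0.10 bar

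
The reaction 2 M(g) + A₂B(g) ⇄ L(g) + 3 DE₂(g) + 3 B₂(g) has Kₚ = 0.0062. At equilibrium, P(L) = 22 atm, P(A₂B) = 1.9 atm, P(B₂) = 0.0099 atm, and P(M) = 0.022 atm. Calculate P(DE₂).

P(DE₂) = 0.64 atm

At equilibrium, Kₚ = P(L)·P(DE₂)³·P(B₂)³ / (P(M)²·P(A₂B)) = 0.0062.
(22)·(P(DE₂))³·(0.0099)³ / ((0.022)²·(1.9)) = 0.0062
P(DE₂)³ = 0.267 ⇒ P(DE₂) = 0.64 atm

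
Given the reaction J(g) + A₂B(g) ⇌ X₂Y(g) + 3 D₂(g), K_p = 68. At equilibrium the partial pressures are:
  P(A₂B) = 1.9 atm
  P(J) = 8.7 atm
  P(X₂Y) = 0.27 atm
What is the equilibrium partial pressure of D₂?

At equilibrium, K_p = P(X₂Y)·P(D₂)³ / (P(J)·P(A₂B)) = 68.
(0.27)·(P(D₂))³ / ((8.7)·(1.9)) = 68
P(D₂)³ = 4160 ⇒ P(D₂) = 16 atm

P(D₂) = 16 atm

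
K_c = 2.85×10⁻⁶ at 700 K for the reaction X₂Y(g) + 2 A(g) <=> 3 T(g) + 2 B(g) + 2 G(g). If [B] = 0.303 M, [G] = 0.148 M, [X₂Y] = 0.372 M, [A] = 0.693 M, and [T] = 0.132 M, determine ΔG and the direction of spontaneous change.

Q_c = [T]³·[B]²·[G]² / ([X₂Y]·[A]²) = (0.132)³·(0.303)²·(0.148)² / ((0.372)·(0.693)²) = 2.59×10⁻⁵
ΔG = RT ln(Q_c/K_c) = (8.314 J mol⁻¹ K⁻¹)(700 K) × ln(2.59×10⁻⁵/2.85×10⁻⁶)
   = (5.820 kJ/mol)(2.207) = 12.8 kJ/mol
ΔG > 0, so the forward reaction is non-spontaneous (proceeds in reverse).

ΔG = 12.8 kJ/mol; the forward reaction is non-spontaneous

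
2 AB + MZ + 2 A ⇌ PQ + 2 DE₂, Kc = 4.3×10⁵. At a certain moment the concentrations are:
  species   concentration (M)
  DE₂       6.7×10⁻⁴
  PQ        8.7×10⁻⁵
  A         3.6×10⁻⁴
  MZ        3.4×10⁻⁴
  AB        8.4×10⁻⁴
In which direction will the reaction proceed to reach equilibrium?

in the reverse direction

Qc = [PQ]·[DE₂]² / ([AB]²·[MZ]·[A]²) = (8.7×10⁻⁵)·(6.7×10⁻⁴)² / ((8.4×10⁻⁴)²·(3.4×10⁻⁴)·(3.6×10⁻⁴)²) = 1.3×10⁶
Qc = 1.3×10⁶ > Kc = 4.3×10⁵, so the reverse reaction proceeds.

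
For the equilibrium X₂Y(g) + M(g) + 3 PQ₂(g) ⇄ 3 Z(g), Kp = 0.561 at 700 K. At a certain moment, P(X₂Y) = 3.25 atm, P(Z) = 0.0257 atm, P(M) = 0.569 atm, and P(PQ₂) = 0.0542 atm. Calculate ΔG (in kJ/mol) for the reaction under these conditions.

Qp = P(Z)³ / (P(X₂Y)·P(M)·P(PQ₂)³) = (0.0257)³ / ((3.25)·(0.569)·(0.0542)³) = 0.0577
ΔG = RT ln(Qp/Kp) = (8.314 J mol⁻¹ K⁻¹)(700 K) × ln(0.0577/0.561)
   = (5.820 kJ/mol)(-2.274) = -13.2 kJ/mol
ΔG < 0, so the forward reaction is spontaneous (proceeds forward).

ΔG = -13.2 kJ/mol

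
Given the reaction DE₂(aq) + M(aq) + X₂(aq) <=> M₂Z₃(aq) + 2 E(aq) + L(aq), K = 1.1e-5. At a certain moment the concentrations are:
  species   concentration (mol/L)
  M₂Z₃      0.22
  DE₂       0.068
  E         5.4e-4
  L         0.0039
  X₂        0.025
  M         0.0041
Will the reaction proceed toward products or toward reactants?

reverse (toward reactants)

Q = [M₂Z₃]·[E]²·[L] / ([DE₂]·[M]·[X₂]) = (0.22)·(5.4e-4)²·(0.0039) / ((0.068)·(0.0041)·(0.025)) = 3.6e-5
Q = 3.6e-5 > K = 1.1e-5, so the reverse reaction proceeds.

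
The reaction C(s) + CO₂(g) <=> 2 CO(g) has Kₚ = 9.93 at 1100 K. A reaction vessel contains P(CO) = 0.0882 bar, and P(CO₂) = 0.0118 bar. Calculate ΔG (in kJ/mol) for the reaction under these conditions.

(C is a pure solid — omitted from Qₚ.)
Qₚ = P(CO)² / P(CO₂) = (0.0882)² / (0.0118) = 0.659
ΔG = RT ln(Qₚ/Kₚ) = (8.314 J mol⁻¹ K⁻¹)(1100 K) × ln(0.659/9.93)
   = (9.145 kJ/mol)(-2.713) = -24.8 kJ/mol
ΔG < 0, so the forward reaction is spontaneous (proceeds forward).

ΔG = -24.8 kJ/mol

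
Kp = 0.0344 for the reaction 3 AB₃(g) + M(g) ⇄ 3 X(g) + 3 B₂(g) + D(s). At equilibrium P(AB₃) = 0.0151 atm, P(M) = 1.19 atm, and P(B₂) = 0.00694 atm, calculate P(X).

(D is a pure solid — omitted from Kp.)
At equilibrium, Kp = P(X)³·P(B₂)³ / (P(AB₃)³·P(M)) = 0.0344.
(P(X))³·(0.00694)³ / ((0.0151)³·(1.19)) = 0.0344
P(X)³ = 0.422 ⇒ P(X) = 0.750 atm

P(X) = 0.750 atm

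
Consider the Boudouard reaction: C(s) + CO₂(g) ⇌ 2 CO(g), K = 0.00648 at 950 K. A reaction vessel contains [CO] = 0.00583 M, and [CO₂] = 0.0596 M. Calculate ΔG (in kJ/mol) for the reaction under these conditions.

ΔG = -19.2 kJ/mol

(C is a pure solid — omitted from Q.)
Q = [CO]² / [CO₂] = (0.00583)² / (0.0596) = 5.70e-4
ΔG = RT ln(Q/K) = (8.314 J mol⁻¹ K⁻¹)(950 K) × ln(5.70e-4/0.00648)
   = (7.898 kJ/mol)(-2.431) = -19.2 kJ/mol
ΔG < 0, so the forward reaction is spontaneous (proceeds forward).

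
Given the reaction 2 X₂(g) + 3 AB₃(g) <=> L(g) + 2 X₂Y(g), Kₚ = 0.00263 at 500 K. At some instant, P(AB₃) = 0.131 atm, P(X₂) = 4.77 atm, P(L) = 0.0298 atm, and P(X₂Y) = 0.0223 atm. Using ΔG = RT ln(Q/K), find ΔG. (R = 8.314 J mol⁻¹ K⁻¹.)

ΔG = -9.17 kJ/mol

Qₚ = P(L)·P(X₂Y)² / (P(X₂)²·P(AB₃)³) = (0.0298)·(0.0223)² / ((4.77)²·(0.131)³) = 2.90×10⁻⁴
ΔG = RT ln(Qₚ/Kₚ) = (8.314 J mol⁻¹ K⁻¹)(500 K) × ln(2.90×10⁻⁴/0.00263)
   = (4.157 kJ/mol)(-2.205) = -9.17 kJ/mol
ΔG < 0, so the forward reaction is spontaneous (proceeds forward).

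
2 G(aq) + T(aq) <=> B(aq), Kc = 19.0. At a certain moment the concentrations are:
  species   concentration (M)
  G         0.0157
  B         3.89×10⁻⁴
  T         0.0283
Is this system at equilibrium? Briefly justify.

no; Q > K, reaction proceeds in reverse

Qc = [B] / ([G]²·[T]) = (3.89×10⁻⁴) / ((0.0157)²·(0.0283)) = 55.8
Qc = 55.8 > Kc = 19.0: net reverse reaction.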